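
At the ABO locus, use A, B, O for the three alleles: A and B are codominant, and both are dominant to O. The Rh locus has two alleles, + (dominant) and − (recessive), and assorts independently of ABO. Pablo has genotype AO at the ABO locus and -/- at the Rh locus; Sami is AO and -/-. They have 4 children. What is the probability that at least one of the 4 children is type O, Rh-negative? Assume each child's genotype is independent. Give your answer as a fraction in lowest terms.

175/256

ABO cross AO × AO → 1/4 O, 3/4 A.
Rh cross -/- × -/- → 1 Rh-; so P(type O, Rh-negative) = 1/4 × 1 = 1/4 per child.
P(none) = (3/4)^4 = 81/256; P(at least one) = 1 − 81/256 = 175/256.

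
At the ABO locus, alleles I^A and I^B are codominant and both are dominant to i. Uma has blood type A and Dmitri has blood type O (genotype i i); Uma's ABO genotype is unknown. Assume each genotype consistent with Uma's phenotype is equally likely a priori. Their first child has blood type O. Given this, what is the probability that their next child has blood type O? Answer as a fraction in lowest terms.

Possible genotypes: Uma ∈ {I^A I^A, I^A i}; Dmitri ∈ {i i}.
Weight each parental genotype pair by prior × P(type-O child):
  I^A i × i i: posterior weight 1; P(next child type O) = 1/2.
Weighted sum = 1/2.

1/2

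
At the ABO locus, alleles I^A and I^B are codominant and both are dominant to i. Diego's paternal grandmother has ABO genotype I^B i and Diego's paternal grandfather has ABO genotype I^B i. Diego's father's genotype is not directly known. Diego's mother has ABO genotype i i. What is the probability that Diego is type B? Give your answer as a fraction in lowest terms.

Diego's father's ABO genotype from I^B i × I^B i: 1/4 I^B I^B, 1/2 I^B i, 1/4 i i.
Crossing each possibility with the mother i i and summing P(type B): 1/4·1 + 1/2·1/2 + 1/4·0 = 1/2.

1/2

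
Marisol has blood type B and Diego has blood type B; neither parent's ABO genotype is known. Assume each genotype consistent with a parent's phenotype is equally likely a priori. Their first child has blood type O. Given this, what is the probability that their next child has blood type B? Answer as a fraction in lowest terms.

Possible genotypes: Marisol ∈ {BB, BO}; Diego ∈ {BB, BO}.
Weight each parental genotype pair by prior × P(type-O child):
  BO × BO: posterior weight 1; P(next child type B) = 3/4.
Weighted sum = 3/4.

3/4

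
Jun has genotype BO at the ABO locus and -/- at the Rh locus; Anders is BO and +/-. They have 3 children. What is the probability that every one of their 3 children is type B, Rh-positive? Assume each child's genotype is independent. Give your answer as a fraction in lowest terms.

27/512

ABO cross BO × BO → 1/4 O, 3/4 B.
Rh cross -/- × +/- → 1/2 Rh+, 1/2 Rh-; so P(type B, Rh-positive) = 3/4 × 1/2 = 3/8 per child.
All 3 independent: (3/8)^3 = 27/512.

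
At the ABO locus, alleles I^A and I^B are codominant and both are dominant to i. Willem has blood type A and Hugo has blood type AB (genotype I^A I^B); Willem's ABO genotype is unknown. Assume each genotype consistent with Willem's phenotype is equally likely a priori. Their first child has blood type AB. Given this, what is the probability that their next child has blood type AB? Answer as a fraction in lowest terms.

Possible genotypes: Willem ∈ {I^A I^A, I^A i}; Hugo ∈ {I^A I^B}.
Weight each parental genotype pair by prior × P(type-AB child):
  I^A I^A × I^A I^B: posterior weight 2/3; P(next child type AB) = 1/2.
  I^A i × I^A I^B: posterior weight 1/3; P(next child type AB) = 1/4.
Weighted sum = 5/12.

5/12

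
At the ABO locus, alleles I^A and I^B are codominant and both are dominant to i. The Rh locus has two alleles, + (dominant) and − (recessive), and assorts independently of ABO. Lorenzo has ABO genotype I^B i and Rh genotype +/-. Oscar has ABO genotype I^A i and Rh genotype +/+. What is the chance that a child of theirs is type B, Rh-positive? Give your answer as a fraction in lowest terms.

1/4

ABO cross I^B i × I^A i → offspring phenotypes: 1/4 O, 1/4 A, 1/4 B, 1/4 AB.
Rh cross +/- × +/+ → 1 Rh+.
Independent loci: P(type B, Rh-positive) = 1/4 × 1 = 1/4.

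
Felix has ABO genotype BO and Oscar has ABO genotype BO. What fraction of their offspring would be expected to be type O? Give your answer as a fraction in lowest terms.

1/4

ABO cross BO × BO → offspring phenotypes: 1/4 O, 3/4 B.
So P(type O) = 1/4.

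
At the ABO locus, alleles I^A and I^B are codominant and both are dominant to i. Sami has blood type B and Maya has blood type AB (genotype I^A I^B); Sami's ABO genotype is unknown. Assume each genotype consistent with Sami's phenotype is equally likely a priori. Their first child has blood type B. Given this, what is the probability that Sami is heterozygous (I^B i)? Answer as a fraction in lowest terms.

Possible genotypes: Sami ∈ {I^B I^B, I^B i}; Maya ∈ {I^A I^B}.
Weight each parental genotype pair by prior × P(type-B child):
  I^B I^B × I^A I^B: posterior weight 1/2.
  I^B i × I^A I^B: posterior weight 1/2.
Sum the posterior weight over pairs where Sami is I^B i: 1/2.

1/2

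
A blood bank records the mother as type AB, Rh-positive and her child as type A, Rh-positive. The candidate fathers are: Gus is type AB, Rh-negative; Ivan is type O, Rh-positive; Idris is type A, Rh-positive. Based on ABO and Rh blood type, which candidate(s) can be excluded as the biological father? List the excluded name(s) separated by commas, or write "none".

none

A candidate is excluded only if no genotype consistent with his phenotype could produce a type A, Rh-positive child with a type AB, Rh-positive mother.
Every candidate has at least one consistent genotype combination, so none can be excluded.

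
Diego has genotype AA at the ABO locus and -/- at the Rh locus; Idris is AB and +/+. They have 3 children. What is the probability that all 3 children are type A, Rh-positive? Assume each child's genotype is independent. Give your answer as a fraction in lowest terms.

ABO cross AA × AB → 1/2 A, 1/2 AB.
Rh cross -/- × +/+ → 1 Rh+; so P(type A, Rh-positive) = 1/2 × 1 = 1/2 per child.
All 3 independent: (1/2)^3 = 1/8.

1/8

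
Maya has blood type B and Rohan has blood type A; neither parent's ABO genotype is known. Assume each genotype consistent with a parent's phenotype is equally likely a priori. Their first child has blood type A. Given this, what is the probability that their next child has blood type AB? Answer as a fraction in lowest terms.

Possible genotypes: Maya ∈ {I^B I^B, I^B i}; Rohan ∈ {I^A I^A, I^A i}.
Weight each parental genotype pair by prior × P(type-A child):
  I^B i × I^A I^A: posterior weight 2/3; P(next child type AB) = 1/2.
  I^B i × I^A i: posterior weight 1/3; P(next child type AB) = 1/4.
Weighted sum = 5/12.

5/12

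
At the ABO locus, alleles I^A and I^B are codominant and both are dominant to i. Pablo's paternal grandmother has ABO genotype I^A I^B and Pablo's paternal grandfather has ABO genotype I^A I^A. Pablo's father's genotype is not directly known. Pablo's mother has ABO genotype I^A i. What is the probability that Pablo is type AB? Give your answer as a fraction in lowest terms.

Pablo's father's ABO genotype from I^A I^B × I^A I^A: 1/2 I^A I^A, 1/2 I^A I^B.
Crossing each possibility with the mother I^A i and summing P(type AB): 1/2·0 + 1/2·1/4 = 1/8.

1/8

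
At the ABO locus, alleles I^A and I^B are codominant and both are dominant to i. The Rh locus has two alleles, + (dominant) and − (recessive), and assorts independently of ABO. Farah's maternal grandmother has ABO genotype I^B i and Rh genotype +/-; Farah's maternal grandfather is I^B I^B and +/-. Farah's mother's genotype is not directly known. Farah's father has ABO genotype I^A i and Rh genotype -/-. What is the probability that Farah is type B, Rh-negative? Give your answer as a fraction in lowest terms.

Farah's mother's ABO genotype from I^B i × I^B I^B: 1/2 I^B I^B, 1/2 I^B i.
Crossing each possibility with the father I^A i and summing P(type B): 1/2·1/2 + 1/2·1/4 = 3/8.
Similarly for Rh via the mother's Rh distribution: P(Rh-) = 1/2.
Independent loci: 3/8 × 1/2 = 3/16.

3/16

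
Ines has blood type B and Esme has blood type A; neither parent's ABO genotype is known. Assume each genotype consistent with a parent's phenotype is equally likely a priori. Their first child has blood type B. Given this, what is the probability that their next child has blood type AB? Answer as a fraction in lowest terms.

5/12

Possible genotypes: Ines ∈ {I^B I^B, I^B i}; Esme ∈ {I^A I^A, I^A i}.
Weight each parental genotype pair by prior × P(type-B child):
  I^B I^B × I^A i: posterior weight 2/3; P(next child type AB) = 1/2.
  I^B i × I^A i: posterior weight 1/3; P(next child type AB) = 1/4.
Weighted sum = 5/12.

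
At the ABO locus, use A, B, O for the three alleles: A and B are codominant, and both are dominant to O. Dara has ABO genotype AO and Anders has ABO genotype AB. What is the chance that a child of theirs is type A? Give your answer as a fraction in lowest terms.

1/2

ABO cross AO × AB → offspring phenotypes: 1/2 A, 1/4 B, 1/4 AB.
So P(type A) = 1/2.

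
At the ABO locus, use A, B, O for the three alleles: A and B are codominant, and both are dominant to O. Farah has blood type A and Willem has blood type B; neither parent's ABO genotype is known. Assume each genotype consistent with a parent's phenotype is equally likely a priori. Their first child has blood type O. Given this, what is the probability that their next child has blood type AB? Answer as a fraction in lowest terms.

Possible genotypes: Farah ∈ {AA, AO}; Willem ∈ {BB, BO}.
Weight each parental genotype pair by prior × P(type-O child):
  AO × BO: posterior weight 1; P(next child type AB) = 1/4.
Weighted sum = 1/4.

1/4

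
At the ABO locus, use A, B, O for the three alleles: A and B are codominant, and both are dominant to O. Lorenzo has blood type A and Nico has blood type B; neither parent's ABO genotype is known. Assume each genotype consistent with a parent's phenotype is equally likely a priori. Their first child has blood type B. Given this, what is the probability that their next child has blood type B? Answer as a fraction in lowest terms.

Possible genotypes: Lorenzo ∈ {AA, AO}; Nico ∈ {BB, BO}.
Weight each parental genotype pair by prior × P(type-B child):
  AO × BB: posterior weight 2/3; P(next child type B) = 1/2.
  AO × BO: posterior weight 1/3; P(next child type B) = 1/4.
Weighted sum = 5/12.

5/12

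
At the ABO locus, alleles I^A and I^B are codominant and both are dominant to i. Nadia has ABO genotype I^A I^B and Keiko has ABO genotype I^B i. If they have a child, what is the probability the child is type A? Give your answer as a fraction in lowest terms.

ABO cross I^A I^B × I^B i → offspring phenotypes: 1/4 A, 1/2 B, 1/4 AB.
So P(type A) = 1/4.

1/4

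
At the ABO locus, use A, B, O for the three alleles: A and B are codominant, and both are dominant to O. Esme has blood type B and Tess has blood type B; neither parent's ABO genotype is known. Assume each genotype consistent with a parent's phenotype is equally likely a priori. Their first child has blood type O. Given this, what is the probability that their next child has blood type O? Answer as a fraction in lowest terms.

1/4

Possible genotypes: Esme ∈ {BB, BO}; Tess ∈ {BB, BO}.
Weight each parental genotype pair by prior × P(type-O child):
  BO × BO: posterior weight 1; P(next child type O) = 1/4.
Weighted sum = 1/4.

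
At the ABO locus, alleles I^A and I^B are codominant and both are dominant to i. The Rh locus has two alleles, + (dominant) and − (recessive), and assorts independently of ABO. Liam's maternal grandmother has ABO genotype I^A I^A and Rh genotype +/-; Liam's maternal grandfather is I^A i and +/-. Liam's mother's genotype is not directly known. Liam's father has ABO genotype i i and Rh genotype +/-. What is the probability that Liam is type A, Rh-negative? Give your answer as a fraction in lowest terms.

Liam's mother's ABO genotype from I^A I^A × I^A i: 1/2 I^A I^A, 1/2 I^A i.
Crossing each possibility with the father i i and summing P(type A): 1/2·1 + 1/2·1/2 = 3/4.
Similarly for Rh via the mother's Rh distribution: P(Rh-) = 1/4.
Independent loci: 3/4 × 1/4 = 3/16.

3/16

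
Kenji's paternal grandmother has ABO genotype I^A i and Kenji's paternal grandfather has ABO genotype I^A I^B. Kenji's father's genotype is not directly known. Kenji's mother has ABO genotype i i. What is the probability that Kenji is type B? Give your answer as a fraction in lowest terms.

1/4

Kenji's father's ABO genotype from I^A i × I^A I^B: 1/4 I^A I^A, 1/4 I^A I^B, 1/4 I^A i, 1/4 I^B i.
Crossing each possibility with the mother i i and summing P(type B): 1/4·0 + 1/4·1/2 + 1/4·0 + 1/4·1/2 = 1/4.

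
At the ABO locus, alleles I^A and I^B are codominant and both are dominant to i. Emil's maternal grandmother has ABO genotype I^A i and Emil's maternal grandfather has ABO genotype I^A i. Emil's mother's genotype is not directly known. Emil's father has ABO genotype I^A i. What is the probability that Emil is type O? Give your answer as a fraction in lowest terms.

1/4

Emil's mother's ABO genotype from I^A i × I^A i: 1/4 I^A I^A, 1/2 I^A i, 1/4 i i.
Crossing each possibility with the father I^A i and summing P(type O): 1/4·0 + 1/2·1/4 + 1/4·1/2 = 1/4.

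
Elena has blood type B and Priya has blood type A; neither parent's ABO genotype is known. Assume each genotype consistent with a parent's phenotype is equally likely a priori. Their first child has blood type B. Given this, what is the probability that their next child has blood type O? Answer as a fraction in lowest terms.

1/12

Possible genotypes: Elena ∈ {I^B I^B, I^B i}; Priya ∈ {I^A I^A, I^A i}.
Weight each parental genotype pair by prior × P(type-B child):
  I^B I^B × I^A i: posterior weight 2/3; P(next child type O) = 0.
  I^B i × I^A i: posterior weight 1/3; P(next child type O) = 1/4.
Weighted sum = 1/12.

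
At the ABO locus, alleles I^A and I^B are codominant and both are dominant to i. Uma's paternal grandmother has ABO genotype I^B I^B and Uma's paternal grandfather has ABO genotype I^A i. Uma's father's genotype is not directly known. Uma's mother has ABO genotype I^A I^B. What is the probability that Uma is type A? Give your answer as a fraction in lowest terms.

1/4

Uma's father's ABO genotype from I^B I^B × I^A i: 1/2 I^A I^B, 1/2 I^B i.
Crossing each possibility with the mother I^A I^B and summing P(type A): 1/2·1/4 + 1/2·1/4 = 1/4.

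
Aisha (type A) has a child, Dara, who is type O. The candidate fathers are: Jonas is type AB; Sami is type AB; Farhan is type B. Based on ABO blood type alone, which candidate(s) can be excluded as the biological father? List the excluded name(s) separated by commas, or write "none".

Jonas, Sami

A candidate is excluded only if no genotype consistent with his phenotype could produce a type O child with a type A mother.
Jonas (type AB): no genotype consistent with that phenotype can produce a type-O child with a type-A mother.
Sami (type AB): no genotype consistent with that phenotype can produce a type-O child with a type-A mother.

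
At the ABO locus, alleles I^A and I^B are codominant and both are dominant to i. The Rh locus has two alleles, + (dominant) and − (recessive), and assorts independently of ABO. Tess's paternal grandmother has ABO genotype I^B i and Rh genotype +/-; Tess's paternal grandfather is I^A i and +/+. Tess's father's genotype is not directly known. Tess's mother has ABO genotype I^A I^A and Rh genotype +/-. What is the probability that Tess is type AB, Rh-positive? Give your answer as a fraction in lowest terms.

Tess's father's ABO genotype from I^B i × I^A i: 1/4 I^A I^B, 1/4 I^A i, 1/4 I^B i, 1/4 i i.
Crossing each possibility with the mother I^A I^A and summing P(type AB): 1/4·1/2 + 1/4·0 + 1/4·1/2 + 1/4·0 = 1/4.
Similarly for Rh via the father's Rh distribution: P(Rh+) = 7/8.
Independent loci: 1/4 × 7/8 = 7/32.

7/32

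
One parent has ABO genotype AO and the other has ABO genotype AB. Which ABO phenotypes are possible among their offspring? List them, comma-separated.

A, B, AB

Gametes from AO × AB give offspring ABO genotypes AA, AB, AO, BO, i.e. phenotypes A, B, AB.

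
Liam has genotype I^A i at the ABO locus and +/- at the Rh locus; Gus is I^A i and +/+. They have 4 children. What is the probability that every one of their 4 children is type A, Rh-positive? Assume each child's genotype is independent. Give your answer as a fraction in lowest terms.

81/256

ABO cross I^A i × I^A i → 1/4 O, 3/4 A.
Rh cross +/- × +/+ → 1 Rh+; so P(type A, Rh-positive) = 3/4 × 1 = 3/4 per child.
All 4 independent: (3/4)^4 = 81/256.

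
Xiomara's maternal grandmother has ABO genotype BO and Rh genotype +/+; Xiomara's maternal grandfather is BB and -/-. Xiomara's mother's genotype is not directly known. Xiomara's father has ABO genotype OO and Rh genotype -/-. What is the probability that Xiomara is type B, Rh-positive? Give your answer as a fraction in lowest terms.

3/8

Xiomara's mother's ABO genotype from BO × BB: 1/2 BB, 1/2 BO.
Crossing each possibility with the father OO and summing P(type B): 1/2·1 + 1/2·1/2 = 3/4.
Similarly for Rh via the mother's Rh distribution: P(Rh+) = 1/2.
Independent loci: 3/4 × 1/2 = 3/8.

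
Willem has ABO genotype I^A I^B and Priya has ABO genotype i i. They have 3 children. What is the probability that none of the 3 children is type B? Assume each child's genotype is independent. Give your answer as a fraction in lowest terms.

ABO cross I^A I^B × i i → 1/2 A, 1/2 B.
So P(type B) = 1/2 per child.
P(not type B) = 1/2 for one child; (1/2)^3 = 1/8.

1/8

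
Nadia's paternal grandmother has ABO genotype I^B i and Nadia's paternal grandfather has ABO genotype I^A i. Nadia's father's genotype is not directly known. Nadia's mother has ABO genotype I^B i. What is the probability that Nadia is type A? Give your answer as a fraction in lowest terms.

1/8

Nadia's father's ABO genotype from I^B i × I^A i: 1/4 I^A I^B, 1/4 I^A i, 1/4 I^B i, 1/4 i i.
Crossing each possibility with the mother I^B i and summing P(type A): 1/4·1/4 + 1/4·1/4 + 1/4·0 + 1/4·0 = 1/8.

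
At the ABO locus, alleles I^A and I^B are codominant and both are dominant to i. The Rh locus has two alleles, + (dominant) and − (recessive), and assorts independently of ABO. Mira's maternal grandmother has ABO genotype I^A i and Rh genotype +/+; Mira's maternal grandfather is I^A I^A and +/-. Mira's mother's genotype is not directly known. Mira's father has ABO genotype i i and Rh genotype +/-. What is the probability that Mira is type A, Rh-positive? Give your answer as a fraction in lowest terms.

Mira's mother's ABO genotype from I^A i × I^A I^A: 1/2 I^A I^A, 1/2 I^A i.
Crossing each possibility with the father i i and summing P(type A): 1/2·1 + 1/2·1/2 = 3/4.
Similarly for Rh via the mother's Rh distribution: P(Rh+) = 7/8.
Independent loci: 3/4 × 7/8 = 21/32.

21/32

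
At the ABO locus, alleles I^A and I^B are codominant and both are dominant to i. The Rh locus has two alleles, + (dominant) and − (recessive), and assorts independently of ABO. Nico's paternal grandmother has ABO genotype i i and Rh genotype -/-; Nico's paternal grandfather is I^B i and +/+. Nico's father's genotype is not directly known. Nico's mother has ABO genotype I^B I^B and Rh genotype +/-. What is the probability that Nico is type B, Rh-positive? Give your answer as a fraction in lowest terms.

3/4

Nico's father's ABO genotype from i i × I^B i: 1/2 I^B i, 1/2 i i.
Crossing each possibility with the mother I^B I^B and summing P(type B): 1/2·1 + 1/2·1 = 1.
Similarly for Rh via the father's Rh distribution: P(Rh+) = 3/4.
Independent loci: 1 × 3/4 = 3/4.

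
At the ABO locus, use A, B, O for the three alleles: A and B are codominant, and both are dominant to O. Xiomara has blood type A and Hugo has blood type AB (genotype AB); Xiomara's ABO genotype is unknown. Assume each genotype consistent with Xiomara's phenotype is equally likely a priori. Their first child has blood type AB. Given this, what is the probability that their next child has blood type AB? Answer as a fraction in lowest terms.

5/12

Possible genotypes: Xiomara ∈ {AA, AO}; Hugo ∈ {AB}.
Weight each parental genotype pair by prior × P(type-AB child):
  AA × AB: posterior weight 2/3; P(next child type AB) = 1/2.
  AO × AB: posterior weight 1/3; P(next child type AB) = 1/4.
Weighted sum = 5/12.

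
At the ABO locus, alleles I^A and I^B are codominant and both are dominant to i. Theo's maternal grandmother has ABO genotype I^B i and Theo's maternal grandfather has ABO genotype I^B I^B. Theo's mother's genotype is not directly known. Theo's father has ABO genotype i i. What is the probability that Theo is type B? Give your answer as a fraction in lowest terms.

3/4

Theo's mother's ABO genotype from I^B i × I^B I^B: 1/2 I^B I^B, 1/2 I^B i.
Crossing each possibility with the father i i and summing P(type B): 1/2·1 + 1/2·1/2 = 3/4.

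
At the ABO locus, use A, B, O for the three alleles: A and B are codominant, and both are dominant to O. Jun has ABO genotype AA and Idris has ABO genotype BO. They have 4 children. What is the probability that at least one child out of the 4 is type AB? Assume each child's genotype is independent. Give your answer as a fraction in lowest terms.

15/16

ABO cross AA × BO → 1/2 A, 1/2 AB.
So P(type AB) = 1/2 per child.
P(none) = (1/2)^4 = 1/16; P(at least one) = 1 − 1/16 = 15/16.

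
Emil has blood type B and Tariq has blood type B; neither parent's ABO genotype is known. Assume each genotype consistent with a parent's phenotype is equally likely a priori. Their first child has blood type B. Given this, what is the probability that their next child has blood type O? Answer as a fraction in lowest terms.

1/20

Possible genotypes: Emil ∈ {BB, BO}; Tariq ∈ {BB, BO}.
Weight each parental genotype pair by prior × P(type-B child):
  BB × BB: posterior weight 4/15; P(next child type O) = 0.
  BB × BO: posterior weight 4/15; P(next child type O) = 0.
  BO × BB: posterior weight 4/15; P(next child type O) = 0.
  BO × BO: posterior weight 1/5; P(next child type O) = 1/4.
Weighted sum = 1/20.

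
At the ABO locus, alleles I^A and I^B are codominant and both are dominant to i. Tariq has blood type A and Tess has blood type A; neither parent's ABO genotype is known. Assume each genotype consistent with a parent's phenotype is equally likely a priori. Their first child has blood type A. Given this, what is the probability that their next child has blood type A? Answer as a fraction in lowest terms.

Possible genotypes: Tariq ∈ {I^A I^A, I^A i}; Tess ∈ {I^A I^A, I^A i}.
Weight each parental genotype pair by prior × P(type-A child):
  I^A I^A × I^A I^A: posterior weight 4/15; P(next child type A) = 1.
  I^A I^A × I^A i: posterior weight 4/15; P(next child type A) = 1.
  I^A i × I^A I^A: posterior weight 4/15; P(next child type A) = 1.
  I^A i × I^A i: posterior weight 1/5; P(next child type A) = 3/4.
Weighted sum = 19/20.

19/20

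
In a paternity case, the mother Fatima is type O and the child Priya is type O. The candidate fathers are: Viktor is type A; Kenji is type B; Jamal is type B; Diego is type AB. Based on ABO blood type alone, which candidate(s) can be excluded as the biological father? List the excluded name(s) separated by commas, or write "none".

A candidate is excluded only if no genotype consistent with his phenotype could produce a type O child with a type O mother.
Diego (type AB): no genotype consistent with that phenotype can produce a type-O child with a type-O mother.

Diego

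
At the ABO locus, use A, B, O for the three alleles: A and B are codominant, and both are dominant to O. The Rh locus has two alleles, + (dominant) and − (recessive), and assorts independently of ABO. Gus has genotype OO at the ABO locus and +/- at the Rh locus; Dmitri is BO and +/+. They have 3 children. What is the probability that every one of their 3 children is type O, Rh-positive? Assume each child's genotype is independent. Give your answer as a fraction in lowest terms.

1/8

ABO cross OO × BO → 1/2 O, 1/2 B.
Rh cross +/- × +/+ → 1 Rh+; so P(type O, Rh-positive) = 1/2 × 1 = 1/2 per child.
All 3 independent: (1/2)^3 = 1/8.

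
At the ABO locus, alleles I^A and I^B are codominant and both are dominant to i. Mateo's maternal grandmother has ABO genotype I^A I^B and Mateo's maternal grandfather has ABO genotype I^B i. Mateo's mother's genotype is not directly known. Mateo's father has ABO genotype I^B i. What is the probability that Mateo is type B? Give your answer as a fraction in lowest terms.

Mateo's mother's ABO genotype from I^A I^B × I^B i: 1/4 I^A I^B, 1/4 I^A i, 1/4 I^B I^B, 1/4 I^B i.
Crossing each possibility with the father I^B i and summing P(type B): 1/4·1/2 + 1/4·1/4 + 1/4·1 + 1/4·3/4 = 5/8.

5/8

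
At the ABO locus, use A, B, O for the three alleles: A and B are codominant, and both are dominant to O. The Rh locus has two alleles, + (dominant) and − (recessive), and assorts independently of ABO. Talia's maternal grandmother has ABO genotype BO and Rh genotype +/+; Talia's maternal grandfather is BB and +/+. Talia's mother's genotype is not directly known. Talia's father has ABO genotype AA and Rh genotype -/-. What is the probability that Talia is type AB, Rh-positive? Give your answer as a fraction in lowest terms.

Talia's mother's ABO genotype from BO × BB: 1/2 BB, 1/2 BO.
Crossing each possibility with the father AA and summing P(type AB): 1/2·1 + 1/2·1/2 = 3/4.
Similarly for Rh via the mother's Rh distribution: P(Rh+) = 1.
Independent loci: 3/4 × 1 = 3/4.

3/4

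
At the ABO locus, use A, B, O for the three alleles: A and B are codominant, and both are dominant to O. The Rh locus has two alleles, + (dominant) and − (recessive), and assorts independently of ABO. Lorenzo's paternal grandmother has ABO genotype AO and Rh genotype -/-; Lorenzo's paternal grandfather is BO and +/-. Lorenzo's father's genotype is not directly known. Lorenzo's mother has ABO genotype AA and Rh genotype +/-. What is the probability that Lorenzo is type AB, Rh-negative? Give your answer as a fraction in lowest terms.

Lorenzo's father's ABO genotype from AO × BO: 1/4 AB, 1/4 AO, 1/4 BO, 1/4 OO.
Crossing each possibility with the mother AA and summing P(type AB): 1/4·1/2 + 1/4·0 + 1/4·1/2 + 1/4·0 = 1/4.
Similarly for Rh via the father's Rh distribution: P(Rh-) = 3/8.
Independent loci: 1/4 × 3/8 = 3/32.

3/32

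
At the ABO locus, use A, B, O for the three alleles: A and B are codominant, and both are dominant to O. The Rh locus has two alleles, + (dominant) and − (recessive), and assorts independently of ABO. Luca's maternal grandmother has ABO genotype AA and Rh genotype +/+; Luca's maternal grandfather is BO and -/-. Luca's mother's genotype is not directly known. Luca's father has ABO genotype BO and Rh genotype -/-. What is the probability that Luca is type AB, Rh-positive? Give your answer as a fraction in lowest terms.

Luca's mother's ABO genotype from AA × BO: 1/2 AB, 1/2 AO.
Crossing each possibility with the father BO and summing P(type AB): 1/2·1/4 + 1/2·1/4 = 1/4.
Similarly for Rh via the mother's Rh distribution: P(Rh+) = 1/2.
Independent loci: 1/4 × 1/2 = 1/8.

1/8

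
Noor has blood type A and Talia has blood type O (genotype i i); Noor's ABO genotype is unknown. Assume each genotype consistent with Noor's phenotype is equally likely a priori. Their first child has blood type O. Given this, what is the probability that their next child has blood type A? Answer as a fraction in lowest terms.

Possible genotypes: Noor ∈ {I^A I^A, I^A i}; Talia ∈ {i i}.
Weight each parental genotype pair by prior × P(type-O child):
  I^A i × i i: posterior weight 1; P(next child type A) = 1/2.
Weighted sum = 1/2.

1/2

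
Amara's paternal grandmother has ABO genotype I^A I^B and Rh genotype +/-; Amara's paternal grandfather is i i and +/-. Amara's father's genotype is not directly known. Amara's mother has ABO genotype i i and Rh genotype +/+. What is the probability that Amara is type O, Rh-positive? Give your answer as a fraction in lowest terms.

Amara's father's ABO genotype from I^A I^B × i i: 1/2 I^A i, 1/2 I^B i.
Crossing each possibility with the mother i i and summing P(type O): 1/2·1/2 + 1/2·1/2 = 1/2.
Similarly for Rh via the father's Rh distribution: P(Rh+) = 1.
Independent loci: 1/2 × 1 = 1/2.

1/2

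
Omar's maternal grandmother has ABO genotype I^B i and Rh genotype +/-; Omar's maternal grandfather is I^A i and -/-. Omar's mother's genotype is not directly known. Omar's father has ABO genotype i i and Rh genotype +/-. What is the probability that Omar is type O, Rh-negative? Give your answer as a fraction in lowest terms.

Omar's mother's ABO genotype from I^B i × I^A i: 1/4 I^A I^B, 1/4 I^A i, 1/4 I^B i, 1/4 i i.
Crossing each possibility with the father i i and summing P(type O): 1/4·0 + 1/4·1/2 + 1/4·1/2 + 1/4·1 = 1/2.
Similarly for Rh via the mother's Rh distribution: P(Rh-) = 3/8.
Independent loci: 1/2 × 3/8 = 3/16.

3/16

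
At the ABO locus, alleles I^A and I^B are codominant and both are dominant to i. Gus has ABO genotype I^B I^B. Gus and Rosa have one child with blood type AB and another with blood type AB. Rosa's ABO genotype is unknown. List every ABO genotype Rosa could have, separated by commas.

I^A I^A, I^A I^B, I^A i

For each candidate genotype of Rosa, check whether crossing it with I^B I^B can produce every observed child phenotype.
  I^A I^A → possible child types {AB} ✓
  I^A I^B → possible child types {B, AB} ✓
  I^A i → possible child types {B, AB} ✓
  I^B I^B → possible child types {B} ✗
  I^B i → possible child types {B} ✗
  i i → possible child types {B} ✗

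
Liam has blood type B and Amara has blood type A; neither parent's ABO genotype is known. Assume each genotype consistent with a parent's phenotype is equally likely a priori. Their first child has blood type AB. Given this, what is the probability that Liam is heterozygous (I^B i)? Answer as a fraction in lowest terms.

1/3

Possible genotypes: Liam ∈ {I^B I^B, I^B i}; Amara ∈ {I^A I^A, I^A i}.
Weight each parental genotype pair by prior × P(type-AB child):
  I^B I^B × I^A I^A: posterior weight 4/9.
  I^B I^B × I^A i: posterior weight 2/9.
  I^B i × I^A I^A: posterior weight 2/9.
  I^B i × I^A i: posterior weight 1/9.
Sum the posterior weight over pairs where Liam is I^B i: 1/3.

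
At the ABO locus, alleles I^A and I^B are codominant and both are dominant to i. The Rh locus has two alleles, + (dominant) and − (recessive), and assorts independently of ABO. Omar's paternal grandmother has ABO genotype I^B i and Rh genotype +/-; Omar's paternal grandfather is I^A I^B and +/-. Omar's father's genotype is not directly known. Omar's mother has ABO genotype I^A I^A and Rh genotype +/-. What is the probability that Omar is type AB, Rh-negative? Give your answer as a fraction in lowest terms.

1/8

Omar's father's ABO genotype from I^B i × I^A I^B: 1/4 I^A I^B, 1/4 I^A i, 1/4 I^B I^B, 1/4 I^B i.
Crossing each possibility with the mother I^A I^A and summing P(type AB): 1/4·1/2 + 1/4·0 + 1/4·1 + 1/4·1/2 = 1/2.
Similarly for Rh via the father's Rh distribution: P(Rh-) = 1/4.
Independent loci: 1/2 × 1/4 = 1/8.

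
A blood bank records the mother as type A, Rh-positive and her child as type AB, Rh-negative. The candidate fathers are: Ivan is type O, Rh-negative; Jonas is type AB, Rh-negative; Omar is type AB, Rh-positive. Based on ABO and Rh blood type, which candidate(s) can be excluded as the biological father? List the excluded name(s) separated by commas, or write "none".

A candidate is excluded only if no genotype consistent with his phenotype could produce a type AB, Rh-negative child with a type A, Rh-positive mother.
Ivan (type O, Rh-): no genotype consistent with that phenotype can produce a type-AB Rh- child with a type-A mother.

Ivan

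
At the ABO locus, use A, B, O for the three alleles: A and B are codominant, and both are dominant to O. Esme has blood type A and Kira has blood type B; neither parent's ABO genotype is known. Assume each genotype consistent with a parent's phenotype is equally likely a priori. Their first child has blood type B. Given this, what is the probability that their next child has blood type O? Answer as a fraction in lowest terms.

Possible genotypes: Esme ∈ {AA, AO}; Kira ∈ {BB, BO}.
Weight each parental genotype pair by prior × P(type-B child):
  AO × BB: posterior weight 2/3; P(next child type O) = 0.
  AO × BO: posterior weight 1/3; P(next child type O) = 1/4.
Weighted sum = 1/12.

1/12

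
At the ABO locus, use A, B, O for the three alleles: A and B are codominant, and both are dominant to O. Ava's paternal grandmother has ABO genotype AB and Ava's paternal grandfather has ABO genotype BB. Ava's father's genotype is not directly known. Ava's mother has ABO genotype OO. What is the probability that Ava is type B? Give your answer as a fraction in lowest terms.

Ava's father's ABO genotype from AB × BB: 1/2 AB, 1/2 BB.
Crossing each possibility with the mother OO and summing P(type B): 1/2·1/2 + 1/2·1 = 3/4.

3/4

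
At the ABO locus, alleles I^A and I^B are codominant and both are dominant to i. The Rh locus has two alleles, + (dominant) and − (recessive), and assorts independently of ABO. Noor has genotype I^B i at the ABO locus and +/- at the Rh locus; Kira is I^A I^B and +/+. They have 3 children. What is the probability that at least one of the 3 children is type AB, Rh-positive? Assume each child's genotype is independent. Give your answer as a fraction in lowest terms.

37/64

ABO cross I^B i × I^A I^B → 1/4 A, 1/2 B, 1/4 AB.
Rh cross +/- × +/+ → 1 Rh+; so P(type AB, Rh-positive) = 1/4 × 1 = 1/4 per child.
P(none) = (3/4)^3 = 27/64; P(at least one) = 1 − 27/64 = 37/64.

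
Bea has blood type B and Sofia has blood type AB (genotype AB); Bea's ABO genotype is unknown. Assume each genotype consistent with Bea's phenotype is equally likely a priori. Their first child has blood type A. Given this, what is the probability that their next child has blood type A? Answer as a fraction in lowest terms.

Possible genotypes: Bea ∈ {BB, BO}; Sofia ∈ {AB}.
Weight each parental genotype pair by prior × P(type-A child):
  BO × AB: posterior weight 1; P(next child type A) = 1/4.
Weighted sum = 1/4.

1/4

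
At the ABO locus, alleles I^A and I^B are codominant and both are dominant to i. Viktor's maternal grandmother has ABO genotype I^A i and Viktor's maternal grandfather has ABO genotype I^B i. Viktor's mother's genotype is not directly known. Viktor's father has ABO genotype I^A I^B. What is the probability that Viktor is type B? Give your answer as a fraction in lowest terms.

3/8

Viktor's mother's ABO genotype from I^A i × I^B i: 1/4 I^A I^B, 1/4 I^A i, 1/4 I^B i, 1/4 i i.
Crossing each possibility with the father I^A I^B and summing P(type B): 1/4·1/4 + 1/4·1/4 + 1/4·1/2 + 1/4·1/2 = 3/8.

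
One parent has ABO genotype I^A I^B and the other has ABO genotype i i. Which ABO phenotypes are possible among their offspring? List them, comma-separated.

Gametes from I^A I^B × i i give offspring ABO genotypes I^A i, I^B i, i.e. phenotypes A, B.

A, B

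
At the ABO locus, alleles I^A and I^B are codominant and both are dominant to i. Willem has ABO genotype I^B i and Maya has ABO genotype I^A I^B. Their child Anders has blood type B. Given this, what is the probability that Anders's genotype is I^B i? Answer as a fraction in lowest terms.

1/2

Cross I^B i × I^A I^B → 1/4 I^A I^B, 1/4 I^A i, 1/4 I^B I^B, 1/4 I^B i.
Type-B genotypes among offspring: I^B I^B (1/4), I^B i (1/4); total 1/2.
P(I^B i | type B) = (1/4) / (1/2) = 1/2.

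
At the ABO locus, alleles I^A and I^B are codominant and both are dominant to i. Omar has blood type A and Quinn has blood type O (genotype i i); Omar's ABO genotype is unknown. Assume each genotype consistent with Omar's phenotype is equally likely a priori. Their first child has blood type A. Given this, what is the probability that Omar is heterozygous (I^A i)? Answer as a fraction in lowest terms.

Possible genotypes: Omar ∈ {I^A I^A, I^A i}; Quinn ∈ {i i}.
Weight each parental genotype pair by prior × P(type-A child):
  I^A I^A × i i: posterior weight 2/3.
  I^A i × i i: posterior weight 1/3.
Sum the posterior weight over pairs where Omar is I^A i: 1/3.

1/3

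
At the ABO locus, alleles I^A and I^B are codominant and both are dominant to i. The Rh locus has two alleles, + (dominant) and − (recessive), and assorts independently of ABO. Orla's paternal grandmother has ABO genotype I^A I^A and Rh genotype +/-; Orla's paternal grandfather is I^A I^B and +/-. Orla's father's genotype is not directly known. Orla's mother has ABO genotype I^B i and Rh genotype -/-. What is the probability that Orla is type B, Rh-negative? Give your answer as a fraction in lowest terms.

Orla's father's ABO genotype from I^A I^A × I^A I^B: 1/2 I^A I^A, 1/2 I^A I^B.
Crossing each possibility with the mother I^B i and summing P(type B): 1/2·0 + 1/2·1/2 = 1/4.
Similarly for Rh via the father's Rh distribution: P(Rh-) = 1/2.
Independent loci: 1/4 × 1/2 = 1/8.

1/8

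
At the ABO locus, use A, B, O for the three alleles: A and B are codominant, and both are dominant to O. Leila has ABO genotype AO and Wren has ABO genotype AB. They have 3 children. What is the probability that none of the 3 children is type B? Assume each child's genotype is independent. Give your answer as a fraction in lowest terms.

ABO cross AO × AB → 1/2 A, 1/4 B, 1/4 AB.
So P(type B) = 1/4 per child.
P(not type B) = 3/4 for one child; (3/4)^3 = 27/64.

27/64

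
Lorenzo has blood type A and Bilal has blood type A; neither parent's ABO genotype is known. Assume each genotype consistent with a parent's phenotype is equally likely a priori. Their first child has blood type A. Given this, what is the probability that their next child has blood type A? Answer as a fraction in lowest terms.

Possible genotypes: Lorenzo ∈ {I^A I^A, I^A i}; Bilal ∈ {I^A I^A, I^A i}.
Weight each parental genotype pair by prior × P(type-A child):
  I^A I^A × I^A I^A: posterior weight 4/15; P(next child type A) = 1.
  I^A I^A × I^A i: posterior weight 4/15; P(next child type A) = 1.
  I^A i × I^A I^A: posterior weight 4/15; P(next child type A) = 1.
  I^A i × I^A i: posterior weight 1/5; P(next child type A) = 3/4.
Weighted sum = 19/20.

19/20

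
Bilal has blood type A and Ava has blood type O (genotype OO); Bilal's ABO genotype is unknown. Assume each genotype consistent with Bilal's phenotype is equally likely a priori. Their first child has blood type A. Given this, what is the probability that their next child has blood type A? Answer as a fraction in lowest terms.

Possible genotypes: Bilal ∈ {AA, AO}; Ava ∈ {OO}.
Weight each parental genotype pair by prior × P(type-A child):
  AA × OO: posterior weight 2/3; P(next child type A) = 1.
  AO × OO: posterior weight 1/3; P(next child type A) = 1/2.
Weighted sum = 5/6.

5/6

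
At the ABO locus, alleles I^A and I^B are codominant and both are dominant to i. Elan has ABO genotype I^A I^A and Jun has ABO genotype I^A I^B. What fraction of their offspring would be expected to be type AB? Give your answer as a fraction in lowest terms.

1/2

ABO cross I^A I^A × I^A I^B → offspring phenotypes: 1/2 A, 1/2 AB.
So P(type AB) = 1/2.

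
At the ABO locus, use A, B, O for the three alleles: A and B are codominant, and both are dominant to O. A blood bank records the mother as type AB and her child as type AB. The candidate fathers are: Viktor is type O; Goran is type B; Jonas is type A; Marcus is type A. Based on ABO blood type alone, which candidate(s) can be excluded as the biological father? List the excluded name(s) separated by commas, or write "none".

Viktor

A candidate is excluded only if no genotype consistent with his phenotype could produce a type AB child with a type AB mother.
Viktor (type O): no genotype consistent with that phenotype can produce a type-AB child with a type-AB mother.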